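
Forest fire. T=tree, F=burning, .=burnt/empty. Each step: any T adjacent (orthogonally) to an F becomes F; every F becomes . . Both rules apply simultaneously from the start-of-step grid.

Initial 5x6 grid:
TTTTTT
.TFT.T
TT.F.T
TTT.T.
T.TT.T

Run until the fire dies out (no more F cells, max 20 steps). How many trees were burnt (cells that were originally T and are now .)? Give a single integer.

Step 1: +3 fires, +2 burnt (F count now 3)
Step 2: +3 fires, +3 burnt (F count now 3)
Step 3: +4 fires, +3 burnt (F count now 4)
Step 4: +3 fires, +4 burnt (F count now 3)
Step 5: +3 fires, +3 burnt (F count now 3)
Step 6: +2 fires, +3 burnt (F count now 2)
Step 7: +0 fires, +2 burnt (F count now 0)
Fire out after step 7
Initially T: 20, now '.': 28
Total burnt (originally-T cells now '.'): 18

Answer: 18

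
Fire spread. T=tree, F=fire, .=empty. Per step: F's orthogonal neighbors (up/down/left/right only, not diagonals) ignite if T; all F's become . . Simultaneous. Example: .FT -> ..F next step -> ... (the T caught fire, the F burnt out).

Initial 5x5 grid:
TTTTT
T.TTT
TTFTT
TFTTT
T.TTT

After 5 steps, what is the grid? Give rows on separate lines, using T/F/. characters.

Step 1: 5 trees catch fire, 2 burn out
  TTTTT
  T.FTT
  TF.FT
  F.FTT
  T.TTT
Step 2: 7 trees catch fire, 5 burn out
  TTFTT
  T..FT
  F...F
  ...FT
  F.FTT
Step 3: 6 trees catch fire, 7 burn out
  TF.FT
  F...F
  .....
  ....F
  ...FT
Step 4: 3 trees catch fire, 6 burn out
  F...F
  .....
  .....
  .....
  ....F
Step 5: 0 trees catch fire, 3 burn out
  .....
  .....
  .....
  .....
  .....

.....
.....
.....
.....
.....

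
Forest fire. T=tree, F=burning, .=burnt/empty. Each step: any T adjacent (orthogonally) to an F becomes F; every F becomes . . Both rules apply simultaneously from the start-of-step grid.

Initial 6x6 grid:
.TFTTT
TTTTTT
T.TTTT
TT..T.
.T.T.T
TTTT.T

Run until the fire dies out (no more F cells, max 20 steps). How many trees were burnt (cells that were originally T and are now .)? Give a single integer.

Step 1: +3 fires, +1 burnt (F count now 3)
Step 2: +4 fires, +3 burnt (F count now 4)
Step 3: +4 fires, +4 burnt (F count now 4)
Step 4: +3 fires, +4 burnt (F count now 3)
Step 5: +3 fires, +3 burnt (F count now 3)
Step 6: +1 fires, +3 burnt (F count now 1)
Step 7: +1 fires, +1 burnt (F count now 1)
Step 8: +1 fires, +1 burnt (F count now 1)
Step 9: +2 fires, +1 burnt (F count now 2)
Step 10: +1 fires, +2 burnt (F count now 1)
Step 11: +1 fires, +1 burnt (F count now 1)
Step 12: +0 fires, +1 burnt (F count now 0)
Fire out after step 12
Initially T: 26, now '.': 34
Total burnt (originally-T cells now '.'): 24

Answer: 24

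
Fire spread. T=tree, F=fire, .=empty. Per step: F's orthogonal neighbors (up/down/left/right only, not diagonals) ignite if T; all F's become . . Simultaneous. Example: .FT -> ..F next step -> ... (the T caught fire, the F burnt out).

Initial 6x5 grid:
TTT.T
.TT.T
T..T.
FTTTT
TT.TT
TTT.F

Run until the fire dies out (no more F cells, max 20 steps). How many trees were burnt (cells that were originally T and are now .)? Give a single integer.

Step 1: +4 fires, +2 burnt (F count now 4)
Step 2: +5 fires, +4 burnt (F count now 5)
Step 3: +2 fires, +5 burnt (F count now 2)
Step 4: +2 fires, +2 burnt (F count now 2)
Step 5: +0 fires, +2 burnt (F count now 0)
Fire out after step 5
Initially T: 20, now '.': 23
Total burnt (originally-T cells now '.'): 13

Answer: 13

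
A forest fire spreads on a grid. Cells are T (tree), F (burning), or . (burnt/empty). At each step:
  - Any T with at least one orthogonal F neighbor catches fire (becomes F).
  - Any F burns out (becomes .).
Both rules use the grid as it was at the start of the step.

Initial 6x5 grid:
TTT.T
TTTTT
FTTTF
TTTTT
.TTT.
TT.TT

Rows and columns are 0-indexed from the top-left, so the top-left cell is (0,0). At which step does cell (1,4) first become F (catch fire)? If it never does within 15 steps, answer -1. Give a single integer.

Step 1: cell (1,4)='F' (+6 fires, +2 burnt)
  -> target ignites at step 1
Step 2: cell (1,4)='.' (+7 fires, +6 burnt)
Step 3: cell (1,4)='.' (+5 fires, +7 burnt)
Step 4: cell (1,4)='.' (+4 fires, +5 burnt)
Step 5: cell (1,4)='.' (+2 fires, +4 burnt)
Step 6: cell (1,4)='.' (+0 fires, +2 burnt)
  fire out at step 6

1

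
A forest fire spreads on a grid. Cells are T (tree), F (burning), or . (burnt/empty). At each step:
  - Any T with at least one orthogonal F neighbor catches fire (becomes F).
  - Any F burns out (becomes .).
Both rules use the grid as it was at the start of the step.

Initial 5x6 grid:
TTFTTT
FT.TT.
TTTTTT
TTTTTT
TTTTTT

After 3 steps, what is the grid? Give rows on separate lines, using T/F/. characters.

Step 1: 5 trees catch fire, 2 burn out
  FF.FTT
  .F.TT.
  FTTTTT
  TTTTTT
  TTTTTT
Step 2: 4 trees catch fire, 5 burn out
  ....FT
  ...FT.
  .FTTTT
  FTTTTT
  TTTTTT
Step 3: 6 trees catch fire, 4 burn out
  .....F
  ....F.
  ..FFTT
  .FTTTT
  FTTTTT

.....F
....F.
..FFTT
.FTTTT
FTTTTT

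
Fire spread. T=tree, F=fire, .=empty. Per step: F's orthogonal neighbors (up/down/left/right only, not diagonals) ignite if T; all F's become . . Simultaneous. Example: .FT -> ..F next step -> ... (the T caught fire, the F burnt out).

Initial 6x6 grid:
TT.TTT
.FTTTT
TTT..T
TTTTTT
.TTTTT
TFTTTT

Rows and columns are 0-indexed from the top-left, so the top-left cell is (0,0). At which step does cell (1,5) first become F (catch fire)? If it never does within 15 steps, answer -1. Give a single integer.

Step 1: cell (1,5)='T' (+6 fires, +2 burnt)
Step 2: cell (1,5)='T' (+7 fires, +6 burnt)
Step 3: cell (1,5)='T' (+6 fires, +7 burnt)
Step 4: cell (1,5)='F' (+5 fires, +6 burnt)
  -> target ignites at step 4
Step 5: cell (1,5)='.' (+4 fires, +5 burnt)
Step 6: cell (1,5)='.' (+1 fires, +4 burnt)
Step 7: cell (1,5)='.' (+0 fires, +1 burnt)
  fire out at step 7

4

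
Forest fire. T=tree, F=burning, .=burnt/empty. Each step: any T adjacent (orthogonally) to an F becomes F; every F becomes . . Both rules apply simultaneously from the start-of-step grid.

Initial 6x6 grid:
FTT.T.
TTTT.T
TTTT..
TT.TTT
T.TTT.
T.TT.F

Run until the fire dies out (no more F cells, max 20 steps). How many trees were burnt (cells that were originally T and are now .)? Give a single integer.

Step 1: +2 fires, +2 burnt (F count now 2)
Step 2: +3 fires, +2 burnt (F count now 3)
Step 3: +3 fires, +3 burnt (F count now 3)
Step 4: +4 fires, +3 burnt (F count now 4)
Step 5: +2 fires, +4 burnt (F count now 2)
Step 6: +1 fires, +2 burnt (F count now 1)
Step 7: +2 fires, +1 burnt (F count now 2)
Step 8: +4 fires, +2 burnt (F count now 4)
Step 9: +1 fires, +4 burnt (F count now 1)
Step 10: +0 fires, +1 burnt (F count now 0)
Fire out after step 10
Initially T: 24, now '.': 34
Total burnt (originally-T cells now '.'): 22

Answer: 22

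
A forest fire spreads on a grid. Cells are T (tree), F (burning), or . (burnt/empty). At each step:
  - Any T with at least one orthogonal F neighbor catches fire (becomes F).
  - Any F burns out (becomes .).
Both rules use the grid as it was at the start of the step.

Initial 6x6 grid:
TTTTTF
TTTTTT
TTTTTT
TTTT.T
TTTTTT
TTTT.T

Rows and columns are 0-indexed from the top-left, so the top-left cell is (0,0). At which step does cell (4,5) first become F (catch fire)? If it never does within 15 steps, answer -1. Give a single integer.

Step 1: cell (4,5)='T' (+2 fires, +1 burnt)
Step 2: cell (4,5)='T' (+3 fires, +2 burnt)
Step 3: cell (4,5)='T' (+4 fires, +3 burnt)
Step 4: cell (4,5)='F' (+4 fires, +4 burnt)
  -> target ignites at step 4
Step 5: cell (4,5)='.' (+6 fires, +4 burnt)
Step 6: cell (4,5)='.' (+4 fires, +6 burnt)
Step 7: cell (4,5)='.' (+4 fires, +4 burnt)
Step 8: cell (4,5)='.' (+3 fires, +4 burnt)
Step 9: cell (4,5)='.' (+2 fires, +3 burnt)
Step 10: cell (4,5)='.' (+1 fires, +2 burnt)
Step 11: cell (4,5)='.' (+0 fires, +1 burnt)
  fire out at step 11

4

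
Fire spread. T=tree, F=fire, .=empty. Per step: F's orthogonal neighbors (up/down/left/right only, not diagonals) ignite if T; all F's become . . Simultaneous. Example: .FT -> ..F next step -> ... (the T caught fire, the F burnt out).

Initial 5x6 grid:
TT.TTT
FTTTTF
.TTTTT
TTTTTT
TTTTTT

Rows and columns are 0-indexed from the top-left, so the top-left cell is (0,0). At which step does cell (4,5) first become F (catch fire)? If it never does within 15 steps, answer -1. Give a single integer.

Step 1: cell (4,5)='T' (+5 fires, +2 burnt)
Step 2: cell (4,5)='T' (+7 fires, +5 burnt)
Step 3: cell (4,5)='F' (+6 fires, +7 burnt)
  -> target ignites at step 3
Step 4: cell (4,5)='.' (+5 fires, +6 burnt)
Step 5: cell (4,5)='.' (+3 fires, +5 burnt)
Step 6: cell (4,5)='.' (+0 fires, +3 burnt)
  fire out at step 6

3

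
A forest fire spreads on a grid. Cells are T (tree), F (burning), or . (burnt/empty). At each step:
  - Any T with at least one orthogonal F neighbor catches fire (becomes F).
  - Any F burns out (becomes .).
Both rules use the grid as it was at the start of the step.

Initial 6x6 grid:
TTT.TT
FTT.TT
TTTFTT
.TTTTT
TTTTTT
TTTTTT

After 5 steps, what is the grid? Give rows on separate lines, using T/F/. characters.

Step 1: 6 trees catch fire, 2 burn out
  FTT.TT
  .FT.TT
  FTF.FT
  .TTFTT
  TTTTTT
  TTTTTT
Step 2: 8 trees catch fire, 6 burn out
  .FT.TT
  ..F.FT
  .F...F
  .TF.FT
  TTTFTT
  TTTTTT
Step 3: 8 trees catch fire, 8 burn out
  ..F.FT
  .....F
  ......
  .F...F
  TTF.FT
  TTTFTT
Step 4: 5 trees catch fire, 8 burn out
  .....F
  ......
  ......
  ......
  TF...F
  TTF.FT
Step 5: 3 trees catch fire, 5 burn out
  ......
  ......
  ......
  ......
  F.....
  TF...F

......
......
......
......
F.....
TF...F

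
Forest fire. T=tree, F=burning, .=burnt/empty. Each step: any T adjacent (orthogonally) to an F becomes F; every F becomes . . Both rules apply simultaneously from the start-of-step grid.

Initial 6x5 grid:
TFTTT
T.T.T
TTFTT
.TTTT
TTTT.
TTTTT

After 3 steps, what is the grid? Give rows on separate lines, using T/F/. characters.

Step 1: 6 trees catch fire, 2 burn out
  F.FTT
  T.F.T
  TF.FT
  .TFTT
  TTTT.
  TTTTT
Step 2: 7 trees catch fire, 6 burn out
  ...FT
  F...T
  F...F
  .F.FT
  TTFT.
  TTTTT
Step 3: 6 trees catch fire, 7 burn out
  ....F
  ....F
  .....
  ....F
  TF.F.
  TTFTT

....F
....F
.....
....F
TF.F.
TTFTT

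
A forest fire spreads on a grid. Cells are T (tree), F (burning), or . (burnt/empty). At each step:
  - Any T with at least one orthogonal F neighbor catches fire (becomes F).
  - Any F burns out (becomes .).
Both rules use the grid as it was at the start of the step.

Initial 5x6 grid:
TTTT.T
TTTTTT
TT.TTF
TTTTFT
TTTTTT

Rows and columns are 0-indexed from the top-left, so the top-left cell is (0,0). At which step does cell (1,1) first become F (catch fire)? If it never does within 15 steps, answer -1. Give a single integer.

Step 1: cell (1,1)='T' (+5 fires, +2 burnt)
Step 2: cell (1,1)='T' (+6 fires, +5 burnt)
Step 3: cell (1,1)='T' (+3 fires, +6 burnt)
Step 4: cell (1,1)='T' (+5 fires, +3 burnt)
Step 5: cell (1,1)='F' (+4 fires, +5 burnt)
  -> target ignites at step 5
Step 6: cell (1,1)='.' (+2 fires, +4 burnt)
Step 7: cell (1,1)='.' (+1 fires, +2 burnt)
Step 8: cell (1,1)='.' (+0 fires, +1 burnt)
  fire out at step 8

5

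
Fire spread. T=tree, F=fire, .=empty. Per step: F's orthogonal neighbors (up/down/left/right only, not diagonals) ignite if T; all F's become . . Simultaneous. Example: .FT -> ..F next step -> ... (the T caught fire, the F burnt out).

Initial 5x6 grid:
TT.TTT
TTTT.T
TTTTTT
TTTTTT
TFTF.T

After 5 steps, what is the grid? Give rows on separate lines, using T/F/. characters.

Step 1: 4 trees catch fire, 2 burn out
  TT.TTT
  TTTT.T
  TTTTTT
  TFTFTT
  F.F..T
Step 2: 5 trees catch fire, 4 burn out
  TT.TTT
  TTTT.T
  TFTFTT
  F.F.FT
  .....T
Step 3: 6 trees catch fire, 5 burn out
  TT.TTT
  TFTF.T
  F.F.FT
  .....F
  .....T
Step 4: 6 trees catch fire, 6 burn out
  TF.FTT
  F.F..T
  .....F
  ......
  .....F
Step 5: 3 trees catch fire, 6 burn out
  F...FT
  .....F
  ......
  ......
  ......

F...FT
.....F
......
......
......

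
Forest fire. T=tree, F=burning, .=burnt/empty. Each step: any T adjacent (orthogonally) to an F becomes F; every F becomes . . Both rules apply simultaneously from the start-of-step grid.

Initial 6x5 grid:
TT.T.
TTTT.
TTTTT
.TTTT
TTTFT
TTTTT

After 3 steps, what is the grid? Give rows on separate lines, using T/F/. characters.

Step 1: 4 trees catch fire, 1 burn out
  TT.T.
  TTTT.
  TTTTT
  .TTFT
  TTF.F
  TTTFT
Step 2: 6 trees catch fire, 4 burn out
  TT.T.
  TTTT.
  TTTFT
  .TF.F
  TF...
  TTF.F
Step 3: 6 trees catch fire, 6 burn out
  TT.T.
  TTTF.
  TTF.F
  .F...
  F....
  TF...

TT.T.
TTTF.
TTF.F
.F...
F....
TF...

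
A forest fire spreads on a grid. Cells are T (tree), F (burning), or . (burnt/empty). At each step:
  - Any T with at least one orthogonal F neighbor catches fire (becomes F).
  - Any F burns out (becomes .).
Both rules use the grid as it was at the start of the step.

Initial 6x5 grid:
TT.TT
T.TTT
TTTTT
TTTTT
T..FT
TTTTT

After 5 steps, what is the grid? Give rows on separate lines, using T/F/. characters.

Step 1: 3 trees catch fire, 1 burn out
  TT.TT
  T.TTT
  TTTTT
  TTTFT
  T...F
  TTTFT
Step 2: 5 trees catch fire, 3 burn out
  TT.TT
  T.TTT
  TTTFT
  TTF.F
  T....
  TTF.F
Step 3: 5 trees catch fire, 5 burn out
  TT.TT
  T.TFT
  TTF.F
  TF...
  T....
  TF...
Step 4: 6 trees catch fire, 5 burn out
  TT.FT
  T.F.F
  TF...
  F....
  T....
  F....
Step 5: 3 trees catch fire, 6 burn out
  TT..F
  T....
  F....
  .....
  F....
  .....

TT..F
T....
F....
.....
F....
.....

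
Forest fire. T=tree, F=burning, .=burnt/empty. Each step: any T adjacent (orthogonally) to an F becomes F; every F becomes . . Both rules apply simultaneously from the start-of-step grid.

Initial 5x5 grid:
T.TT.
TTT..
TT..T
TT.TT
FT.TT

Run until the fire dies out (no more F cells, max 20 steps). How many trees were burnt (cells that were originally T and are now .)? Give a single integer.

Answer: 11

Derivation:
Step 1: +2 fires, +1 burnt (F count now 2)
Step 2: +2 fires, +2 burnt (F count now 2)
Step 3: +2 fires, +2 burnt (F count now 2)
Step 4: +2 fires, +2 burnt (F count now 2)
Step 5: +1 fires, +2 burnt (F count now 1)
Step 6: +1 fires, +1 burnt (F count now 1)
Step 7: +1 fires, +1 burnt (F count now 1)
Step 8: +0 fires, +1 burnt (F count now 0)
Fire out after step 8
Initially T: 16, now '.': 20
Total burnt (originally-T cells now '.'): 11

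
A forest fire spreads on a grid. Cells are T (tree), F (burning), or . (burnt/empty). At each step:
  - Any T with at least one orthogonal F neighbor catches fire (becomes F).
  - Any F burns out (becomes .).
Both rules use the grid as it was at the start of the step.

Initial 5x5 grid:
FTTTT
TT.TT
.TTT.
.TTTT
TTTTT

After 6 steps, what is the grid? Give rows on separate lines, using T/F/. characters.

Step 1: 2 trees catch fire, 1 burn out
  .FTTT
  FT.TT
  .TTT.
  .TTTT
  TTTTT
Step 2: 2 trees catch fire, 2 burn out
  ..FTT
  .F.TT
  .TTT.
  .TTTT
  TTTTT
Step 3: 2 trees catch fire, 2 burn out
  ...FT
  ...TT
  .FTT.
  .TTTT
  TTTTT
Step 4: 4 trees catch fire, 2 burn out
  ....F
  ...FT
  ..FT.
  .FTTT
  TTTTT
Step 5: 4 trees catch fire, 4 burn out
  .....
  ....F
  ...F.
  ..FTT
  TFTTT
Step 6: 3 trees catch fire, 4 burn out
  .....
  .....
  .....
  ...FT
  F.FTT

.....
.....
.....
...FT
F.FTT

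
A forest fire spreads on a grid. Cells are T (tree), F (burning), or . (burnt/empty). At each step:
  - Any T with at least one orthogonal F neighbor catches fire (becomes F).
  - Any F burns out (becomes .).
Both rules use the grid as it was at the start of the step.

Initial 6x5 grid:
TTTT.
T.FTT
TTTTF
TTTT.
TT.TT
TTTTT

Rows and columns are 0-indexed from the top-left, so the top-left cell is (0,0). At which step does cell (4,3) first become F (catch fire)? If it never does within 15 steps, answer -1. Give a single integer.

Step 1: cell (4,3)='T' (+5 fires, +2 burnt)
Step 2: cell (4,3)='T' (+5 fires, +5 burnt)
Step 3: cell (4,3)='F' (+4 fires, +5 burnt)
  -> target ignites at step 3
Step 4: cell (4,3)='.' (+5 fires, +4 burnt)
Step 5: cell (4,3)='.' (+4 fires, +5 burnt)
Step 6: cell (4,3)='.' (+1 fires, +4 burnt)
Step 7: cell (4,3)='.' (+0 fires, +1 burnt)
  fire out at step 7

3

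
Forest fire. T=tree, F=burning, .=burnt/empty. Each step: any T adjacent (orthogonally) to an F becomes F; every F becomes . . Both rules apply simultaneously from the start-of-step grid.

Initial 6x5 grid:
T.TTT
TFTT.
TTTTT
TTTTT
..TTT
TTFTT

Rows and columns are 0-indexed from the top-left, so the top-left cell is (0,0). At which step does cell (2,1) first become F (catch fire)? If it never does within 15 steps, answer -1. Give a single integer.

Step 1: cell (2,1)='F' (+6 fires, +2 burnt)
  -> target ignites at step 1
Step 2: cell (2,1)='.' (+10 fires, +6 burnt)
Step 3: cell (2,1)='.' (+5 fires, +10 burnt)
Step 4: cell (2,1)='.' (+3 fires, +5 burnt)
Step 5: cell (2,1)='.' (+0 fires, +3 burnt)
  fire out at step 5

1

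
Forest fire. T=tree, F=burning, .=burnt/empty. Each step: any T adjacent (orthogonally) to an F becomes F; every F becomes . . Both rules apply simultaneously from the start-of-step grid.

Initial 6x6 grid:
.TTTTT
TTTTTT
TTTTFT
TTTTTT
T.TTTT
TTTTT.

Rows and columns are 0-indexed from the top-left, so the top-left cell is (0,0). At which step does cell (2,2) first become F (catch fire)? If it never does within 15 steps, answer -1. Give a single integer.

Step 1: cell (2,2)='T' (+4 fires, +1 burnt)
Step 2: cell (2,2)='F' (+7 fires, +4 burnt)
  -> target ignites at step 2
Step 3: cell (2,2)='.' (+8 fires, +7 burnt)
Step 4: cell (2,2)='.' (+6 fires, +8 burnt)
Step 5: cell (2,2)='.' (+4 fires, +6 burnt)
Step 6: cell (2,2)='.' (+2 fires, +4 burnt)
Step 7: cell (2,2)='.' (+1 fires, +2 burnt)
Step 8: cell (2,2)='.' (+0 fires, +1 burnt)
  fire out at step 8

2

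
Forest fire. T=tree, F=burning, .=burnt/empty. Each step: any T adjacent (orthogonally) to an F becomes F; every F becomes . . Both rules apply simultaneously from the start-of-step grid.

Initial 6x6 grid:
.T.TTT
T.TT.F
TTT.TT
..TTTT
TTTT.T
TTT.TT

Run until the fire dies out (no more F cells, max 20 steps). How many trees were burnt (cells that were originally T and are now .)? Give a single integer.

Answer: 25

Derivation:
Step 1: +2 fires, +1 burnt (F count now 2)
Step 2: +3 fires, +2 burnt (F count now 3)
Step 3: +3 fires, +3 burnt (F count now 3)
Step 4: +3 fires, +3 burnt (F count now 3)
Step 5: +4 fires, +3 burnt (F count now 4)
Step 6: +2 fires, +4 burnt (F count now 2)
Step 7: +3 fires, +2 burnt (F count now 3)
Step 8: +3 fires, +3 burnt (F count now 3)
Step 9: +2 fires, +3 burnt (F count now 2)
Step 10: +0 fires, +2 burnt (F count now 0)
Fire out after step 10
Initially T: 26, now '.': 35
Total burnt (originally-T cells now '.'): 25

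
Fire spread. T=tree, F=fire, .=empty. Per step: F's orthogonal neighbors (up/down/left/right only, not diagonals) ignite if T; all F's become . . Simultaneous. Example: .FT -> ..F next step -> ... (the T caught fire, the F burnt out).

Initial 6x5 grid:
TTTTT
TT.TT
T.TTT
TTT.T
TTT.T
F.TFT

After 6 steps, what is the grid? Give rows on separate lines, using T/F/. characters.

Step 1: 3 trees catch fire, 2 burn out
  TTTTT
  TT.TT
  T.TTT
  TTT.T
  FTT.T
  ..F.F
Step 2: 4 trees catch fire, 3 burn out
  TTTTT
  TT.TT
  T.TTT
  FTT.T
  .FF.F
  .....
Step 3: 4 trees catch fire, 4 burn out
  TTTTT
  TT.TT
  F.TTT
  .FF.F
  .....
  .....
Step 4: 3 trees catch fire, 4 burn out
  TTTTT
  FT.TT
  ..FTF
  .....
  .....
  .....
Step 5: 4 trees catch fire, 3 burn out
  FTTTT
  .F.TF
  ...F.
  .....
  .....
  .....
Step 6: 3 trees catch fire, 4 burn out
  .FTTF
  ...F.
  .....
  .....
  .....
  .....

.FTTF
...F.
.....
.....
.....
.....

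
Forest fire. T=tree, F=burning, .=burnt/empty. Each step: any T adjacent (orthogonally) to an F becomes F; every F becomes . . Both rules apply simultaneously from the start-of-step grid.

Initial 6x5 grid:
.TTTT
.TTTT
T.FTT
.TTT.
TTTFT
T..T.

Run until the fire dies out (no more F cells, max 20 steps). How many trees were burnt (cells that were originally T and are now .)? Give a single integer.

Step 1: +7 fires, +2 burnt (F count now 7)
Step 2: +6 fires, +7 burnt (F count now 6)
Step 3: +4 fires, +6 burnt (F count now 4)
Step 4: +2 fires, +4 burnt (F count now 2)
Step 5: +0 fires, +2 burnt (F count now 0)
Fire out after step 5
Initially T: 20, now '.': 29
Total burnt (originally-T cells now '.'): 19

Answer: 19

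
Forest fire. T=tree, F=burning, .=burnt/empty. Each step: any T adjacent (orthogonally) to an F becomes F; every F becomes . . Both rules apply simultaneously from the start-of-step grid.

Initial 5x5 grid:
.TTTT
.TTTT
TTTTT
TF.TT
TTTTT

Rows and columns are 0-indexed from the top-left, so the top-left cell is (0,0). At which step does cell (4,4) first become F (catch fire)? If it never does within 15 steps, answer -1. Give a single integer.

Step 1: cell (4,4)='T' (+3 fires, +1 burnt)
Step 2: cell (4,4)='T' (+5 fires, +3 burnt)
Step 3: cell (4,4)='T' (+4 fires, +5 burnt)
Step 4: cell (4,4)='F' (+5 fires, +4 burnt)
  -> target ignites at step 4
Step 5: cell (4,4)='.' (+3 fires, +5 burnt)
Step 6: cell (4,4)='.' (+1 fires, +3 burnt)
Step 7: cell (4,4)='.' (+0 fires, +1 burnt)
  fire out at step 7

4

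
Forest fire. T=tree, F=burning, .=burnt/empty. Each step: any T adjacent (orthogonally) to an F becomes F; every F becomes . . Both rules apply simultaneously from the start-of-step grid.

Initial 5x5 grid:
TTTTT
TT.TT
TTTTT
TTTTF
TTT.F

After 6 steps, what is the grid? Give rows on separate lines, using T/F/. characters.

Step 1: 2 trees catch fire, 2 burn out
  TTTTT
  TT.TT
  TTTTF
  TTTF.
  TTT..
Step 2: 3 trees catch fire, 2 burn out
  TTTTT
  TT.TF
  TTTF.
  TTF..
  TTT..
Step 3: 5 trees catch fire, 3 burn out
  TTTTF
  TT.F.
  TTF..
  TF...
  TTF..
Step 4: 4 trees catch fire, 5 burn out
  TTTF.
  TT...
  TF...
  F....
  TF...
Step 5: 4 trees catch fire, 4 burn out
  TTF..
  TF...
  F....
  .....
  F....
Step 6: 2 trees catch fire, 4 burn out
  TF...
  F....
  .....
  .....
  .....

TF...
F....
.....
.....
.....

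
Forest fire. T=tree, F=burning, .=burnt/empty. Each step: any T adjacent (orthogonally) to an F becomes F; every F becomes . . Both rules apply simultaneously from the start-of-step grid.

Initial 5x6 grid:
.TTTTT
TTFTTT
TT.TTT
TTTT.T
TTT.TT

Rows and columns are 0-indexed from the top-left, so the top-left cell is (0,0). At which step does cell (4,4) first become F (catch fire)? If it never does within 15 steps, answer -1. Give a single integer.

Step 1: cell (4,4)='T' (+3 fires, +1 burnt)
Step 2: cell (4,4)='T' (+6 fires, +3 burnt)
Step 3: cell (4,4)='T' (+6 fires, +6 burnt)
Step 4: cell (4,4)='T' (+5 fires, +6 burnt)
Step 5: cell (4,4)='T' (+3 fires, +5 burnt)
Step 6: cell (4,4)='T' (+1 fires, +3 burnt)
Step 7: cell (4,4)='F' (+1 fires, +1 burnt)
  -> target ignites at step 7
Step 8: cell (4,4)='.' (+0 fires, +1 burnt)
  fire out at step 8

7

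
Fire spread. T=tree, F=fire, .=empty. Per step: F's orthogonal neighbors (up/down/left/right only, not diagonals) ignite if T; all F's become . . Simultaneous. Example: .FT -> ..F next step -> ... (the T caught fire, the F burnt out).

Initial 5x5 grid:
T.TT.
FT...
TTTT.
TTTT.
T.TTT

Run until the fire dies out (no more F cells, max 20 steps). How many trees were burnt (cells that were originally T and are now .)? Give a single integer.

Step 1: +3 fires, +1 burnt (F count now 3)
Step 2: +2 fires, +3 burnt (F count now 2)
Step 3: +3 fires, +2 burnt (F count now 3)
Step 4: +2 fires, +3 burnt (F count now 2)
Step 5: +2 fires, +2 burnt (F count now 2)
Step 6: +1 fires, +2 burnt (F count now 1)
Step 7: +1 fires, +1 burnt (F count now 1)
Step 8: +0 fires, +1 burnt (F count now 0)
Fire out after step 8
Initially T: 16, now '.': 23
Total burnt (originally-T cells now '.'): 14

Answer: 14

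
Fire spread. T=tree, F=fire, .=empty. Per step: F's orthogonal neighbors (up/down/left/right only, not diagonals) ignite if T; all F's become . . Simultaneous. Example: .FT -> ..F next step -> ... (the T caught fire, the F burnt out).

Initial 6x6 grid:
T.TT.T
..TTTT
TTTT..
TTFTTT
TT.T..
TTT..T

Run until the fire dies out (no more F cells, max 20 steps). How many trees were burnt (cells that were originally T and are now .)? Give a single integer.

Step 1: +3 fires, +1 burnt (F count now 3)
Step 2: +7 fires, +3 burnt (F count now 7)
Step 3: +6 fires, +7 burnt (F count now 6)
Step 4: +4 fires, +6 burnt (F count now 4)
Step 5: +1 fires, +4 burnt (F count now 1)
Step 6: +1 fires, +1 burnt (F count now 1)
Step 7: +0 fires, +1 burnt (F count now 0)
Fire out after step 7
Initially T: 24, now '.': 34
Total burnt (originally-T cells now '.'): 22

Answer: 22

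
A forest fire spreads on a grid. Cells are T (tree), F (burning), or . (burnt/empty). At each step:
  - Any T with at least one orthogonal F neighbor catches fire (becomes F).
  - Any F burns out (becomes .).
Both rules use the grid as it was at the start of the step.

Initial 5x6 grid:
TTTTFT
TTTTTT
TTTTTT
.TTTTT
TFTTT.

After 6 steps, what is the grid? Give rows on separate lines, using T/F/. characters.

Step 1: 6 trees catch fire, 2 burn out
  TTTF.F
  TTTTFT
  TTTTTT
  .FTTTT
  F.FTT.
Step 2: 7 trees catch fire, 6 burn out
  TTF...
  TTTF.F
  TFTTFT
  ..FTTT
  ...FT.
Step 3: 10 trees catch fire, 7 burn out
  TF....
  TFF...
  F.FF.F
  ...FFT
  ....F.
Step 4: 3 trees catch fire, 10 burn out
  F.....
  F.....
  ......
  .....F
  ......
Step 5: 0 trees catch fire, 3 burn out
  ......
  ......
  ......
  ......
  ......
Step 6: 0 trees catch fire, 0 burn out
  ......
  ......
  ......
  ......
  ......

......
......
......
......
......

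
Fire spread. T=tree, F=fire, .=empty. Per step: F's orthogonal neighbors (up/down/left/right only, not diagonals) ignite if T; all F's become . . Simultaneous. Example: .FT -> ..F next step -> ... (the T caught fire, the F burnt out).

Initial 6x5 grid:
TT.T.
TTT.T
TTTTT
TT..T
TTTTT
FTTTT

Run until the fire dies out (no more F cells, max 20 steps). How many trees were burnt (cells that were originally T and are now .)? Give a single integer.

Answer: 23

Derivation:
Step 1: +2 fires, +1 burnt (F count now 2)
Step 2: +3 fires, +2 burnt (F count now 3)
Step 3: +4 fires, +3 burnt (F count now 4)
Step 4: +4 fires, +4 burnt (F count now 4)
Step 5: +4 fires, +4 burnt (F count now 4)
Step 6: +4 fires, +4 burnt (F count now 4)
Step 7: +1 fires, +4 burnt (F count now 1)
Step 8: +1 fires, +1 burnt (F count now 1)
Step 9: +0 fires, +1 burnt (F count now 0)
Fire out after step 9
Initially T: 24, now '.': 29
Total burnt (originally-T cells now '.'): 23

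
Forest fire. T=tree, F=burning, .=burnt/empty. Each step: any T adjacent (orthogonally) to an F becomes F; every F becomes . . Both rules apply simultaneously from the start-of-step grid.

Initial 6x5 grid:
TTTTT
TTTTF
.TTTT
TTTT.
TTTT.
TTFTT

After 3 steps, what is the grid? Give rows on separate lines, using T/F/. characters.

Step 1: 6 trees catch fire, 2 burn out
  TTTTF
  TTTF.
  .TTTF
  TTTT.
  TTFT.
  TF.FT
Step 2: 8 trees catch fire, 6 burn out
  TTTF.
  TTF..
  .TTF.
  TTFT.
  TF.F.
  F...F
Step 3: 6 trees catch fire, 8 burn out
  TTF..
  TF...
  .TF..
  TF.F.
  F....
  .....

TTF..
TF...
.TF..
TF.F.
F....
.....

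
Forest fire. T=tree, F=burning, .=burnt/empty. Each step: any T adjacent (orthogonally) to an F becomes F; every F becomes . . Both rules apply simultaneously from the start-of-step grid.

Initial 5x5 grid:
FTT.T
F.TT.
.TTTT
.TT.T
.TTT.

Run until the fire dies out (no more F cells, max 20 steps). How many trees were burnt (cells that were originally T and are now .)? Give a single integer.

Answer: 14

Derivation:
Step 1: +1 fires, +2 burnt (F count now 1)
Step 2: +1 fires, +1 burnt (F count now 1)
Step 3: +1 fires, +1 burnt (F count now 1)
Step 4: +2 fires, +1 burnt (F count now 2)
Step 5: +3 fires, +2 burnt (F count now 3)
Step 6: +3 fires, +3 burnt (F count now 3)
Step 7: +3 fires, +3 burnt (F count now 3)
Step 8: +0 fires, +3 burnt (F count now 0)
Fire out after step 8
Initially T: 15, now '.': 24
Total burnt (originally-T cells now '.'): 14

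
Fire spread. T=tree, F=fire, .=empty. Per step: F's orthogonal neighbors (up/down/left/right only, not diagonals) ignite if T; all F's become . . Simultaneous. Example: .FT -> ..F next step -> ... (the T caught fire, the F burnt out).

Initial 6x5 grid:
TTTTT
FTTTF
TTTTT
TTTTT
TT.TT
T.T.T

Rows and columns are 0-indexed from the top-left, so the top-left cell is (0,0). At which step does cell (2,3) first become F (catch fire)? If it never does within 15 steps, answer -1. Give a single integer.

Step 1: cell (2,3)='T' (+6 fires, +2 burnt)
Step 2: cell (2,3)='F' (+7 fires, +6 burnt)
  -> target ignites at step 2
Step 3: cell (2,3)='.' (+6 fires, +7 burnt)
Step 4: cell (2,3)='.' (+5 fires, +6 burnt)
Step 5: cell (2,3)='.' (+0 fires, +5 burnt)
  fire out at step 5

2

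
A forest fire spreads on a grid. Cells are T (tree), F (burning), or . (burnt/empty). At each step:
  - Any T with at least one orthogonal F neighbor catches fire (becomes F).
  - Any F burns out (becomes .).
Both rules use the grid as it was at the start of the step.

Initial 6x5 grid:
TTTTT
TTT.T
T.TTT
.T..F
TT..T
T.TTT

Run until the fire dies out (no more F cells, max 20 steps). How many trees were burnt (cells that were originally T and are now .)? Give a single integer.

Answer: 17

Derivation:
Step 1: +2 fires, +1 burnt (F count now 2)
Step 2: +3 fires, +2 burnt (F count now 3)
Step 3: +3 fires, +3 burnt (F count now 3)
Step 4: +3 fires, +3 burnt (F count now 3)
Step 5: +2 fires, +3 burnt (F count now 2)
Step 6: +2 fires, +2 burnt (F count now 2)
Step 7: +2 fires, +2 burnt (F count now 2)
Step 8: +0 fires, +2 burnt (F count now 0)
Fire out after step 8
Initially T: 21, now '.': 26
Total burnt (originally-T cells now '.'): 17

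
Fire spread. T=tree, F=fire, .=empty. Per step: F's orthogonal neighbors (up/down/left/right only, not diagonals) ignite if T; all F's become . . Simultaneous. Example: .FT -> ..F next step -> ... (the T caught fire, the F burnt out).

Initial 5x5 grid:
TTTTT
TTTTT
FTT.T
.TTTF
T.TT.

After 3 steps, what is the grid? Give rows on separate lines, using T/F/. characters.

Step 1: 4 trees catch fire, 2 burn out
  TTTTT
  FTTTT
  .FT.F
  .TTF.
  T.TT.
Step 2: 7 trees catch fire, 4 burn out
  FTTTT
  .FTTF
  ..F..
  .FF..
  T.TF.
Step 3: 5 trees catch fire, 7 burn out
  .FTTF
  ..FF.
  .....
  .....
  T.F..

.FTTF
..FF.
.....
.....
T.F..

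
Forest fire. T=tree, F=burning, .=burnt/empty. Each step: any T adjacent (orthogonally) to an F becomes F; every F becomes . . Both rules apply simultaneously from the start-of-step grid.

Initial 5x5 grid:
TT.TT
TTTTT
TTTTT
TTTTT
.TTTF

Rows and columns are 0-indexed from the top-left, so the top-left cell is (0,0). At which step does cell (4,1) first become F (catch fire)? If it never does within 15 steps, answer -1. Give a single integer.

Step 1: cell (4,1)='T' (+2 fires, +1 burnt)
Step 2: cell (4,1)='T' (+3 fires, +2 burnt)
Step 3: cell (4,1)='F' (+4 fires, +3 burnt)
  -> target ignites at step 3
Step 4: cell (4,1)='.' (+4 fires, +4 burnt)
Step 5: cell (4,1)='.' (+4 fires, +4 burnt)
Step 6: cell (4,1)='.' (+2 fires, +4 burnt)
Step 7: cell (4,1)='.' (+2 fires, +2 burnt)
Step 8: cell (4,1)='.' (+1 fires, +2 burnt)
Step 9: cell (4,1)='.' (+0 fires, +1 burnt)
  fire out at step 9

3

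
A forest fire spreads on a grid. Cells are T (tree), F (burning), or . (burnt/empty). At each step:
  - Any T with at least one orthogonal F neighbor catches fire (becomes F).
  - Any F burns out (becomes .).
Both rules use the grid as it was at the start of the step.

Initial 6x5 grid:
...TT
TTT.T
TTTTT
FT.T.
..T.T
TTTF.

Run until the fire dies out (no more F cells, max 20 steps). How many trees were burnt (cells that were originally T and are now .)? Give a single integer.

Step 1: +3 fires, +2 burnt (F count now 3)
Step 2: +4 fires, +3 burnt (F count now 4)
Step 3: +3 fires, +4 burnt (F count now 3)
Step 4: +2 fires, +3 burnt (F count now 2)
Step 5: +2 fires, +2 burnt (F count now 2)
Step 6: +1 fires, +2 burnt (F count now 1)
Step 7: +1 fires, +1 burnt (F count now 1)
Step 8: +1 fires, +1 burnt (F count now 1)
Step 9: +0 fires, +1 burnt (F count now 0)
Fire out after step 9
Initially T: 18, now '.': 29
Total burnt (originally-T cells now '.'): 17

Answer: 17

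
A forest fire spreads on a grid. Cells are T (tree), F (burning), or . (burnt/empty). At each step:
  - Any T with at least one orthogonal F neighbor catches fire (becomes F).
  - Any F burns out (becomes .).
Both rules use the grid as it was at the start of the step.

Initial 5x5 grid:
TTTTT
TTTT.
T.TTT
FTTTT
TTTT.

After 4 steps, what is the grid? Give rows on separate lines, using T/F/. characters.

Step 1: 3 trees catch fire, 1 burn out
  TTTTT
  TTTT.
  F.TTT
  .FTTT
  FTTT.
Step 2: 3 trees catch fire, 3 burn out
  TTTTT
  FTTT.
  ..TTT
  ..FTT
  .FTT.
Step 3: 5 trees catch fire, 3 burn out
  FTTTT
  .FTT.
  ..FTT
  ...FT
  ..FT.
Step 4: 5 trees catch fire, 5 burn out
  .FTTT
  ..FT.
  ...FT
  ....F
  ...F.

.FTTT
..FT.
...FT
....F
...F.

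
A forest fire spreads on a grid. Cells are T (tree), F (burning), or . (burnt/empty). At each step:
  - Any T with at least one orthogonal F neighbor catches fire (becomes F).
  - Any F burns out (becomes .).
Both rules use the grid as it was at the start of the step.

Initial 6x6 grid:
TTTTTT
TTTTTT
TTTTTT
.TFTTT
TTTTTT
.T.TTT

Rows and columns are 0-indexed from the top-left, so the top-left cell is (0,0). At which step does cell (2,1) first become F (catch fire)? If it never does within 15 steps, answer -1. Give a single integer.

Step 1: cell (2,1)='T' (+4 fires, +1 burnt)
Step 2: cell (2,1)='F' (+6 fires, +4 burnt)
  -> target ignites at step 2
Step 3: cell (2,1)='.' (+10 fires, +6 burnt)
Step 4: cell (2,1)='.' (+7 fires, +10 burnt)
Step 5: cell (2,1)='.' (+4 fires, +7 burnt)
Step 6: cell (2,1)='.' (+1 fires, +4 burnt)
Step 7: cell (2,1)='.' (+0 fires, +1 burnt)
  fire out at step 7

2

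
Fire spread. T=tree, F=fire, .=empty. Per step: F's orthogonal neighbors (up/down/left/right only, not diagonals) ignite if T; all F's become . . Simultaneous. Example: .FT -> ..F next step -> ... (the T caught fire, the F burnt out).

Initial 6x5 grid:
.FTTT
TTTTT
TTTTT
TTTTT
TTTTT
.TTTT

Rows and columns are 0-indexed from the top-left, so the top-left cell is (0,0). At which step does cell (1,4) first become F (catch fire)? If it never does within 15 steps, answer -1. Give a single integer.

Step 1: cell (1,4)='T' (+2 fires, +1 burnt)
Step 2: cell (1,4)='T' (+4 fires, +2 burnt)
Step 3: cell (1,4)='T' (+5 fires, +4 burnt)
Step 4: cell (1,4)='F' (+5 fires, +5 burnt)
  -> target ignites at step 4
Step 5: cell (1,4)='.' (+5 fires, +5 burnt)
Step 6: cell (1,4)='.' (+3 fires, +5 burnt)
Step 7: cell (1,4)='.' (+2 fires, +3 burnt)
Step 8: cell (1,4)='.' (+1 fires, +2 burnt)
Step 9: cell (1,4)='.' (+0 fires, +1 burnt)
  fire out at step 9

4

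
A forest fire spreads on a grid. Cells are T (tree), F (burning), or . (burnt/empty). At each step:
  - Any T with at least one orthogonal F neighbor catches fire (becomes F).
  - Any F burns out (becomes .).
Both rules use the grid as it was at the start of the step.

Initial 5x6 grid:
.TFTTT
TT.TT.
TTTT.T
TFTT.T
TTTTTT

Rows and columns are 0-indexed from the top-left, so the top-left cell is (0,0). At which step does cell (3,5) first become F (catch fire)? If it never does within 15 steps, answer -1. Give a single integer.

Step 1: cell (3,5)='T' (+6 fires, +2 burnt)
Step 2: cell (3,5)='T' (+8 fires, +6 burnt)
Step 3: cell (3,5)='T' (+5 fires, +8 burnt)
Step 4: cell (3,5)='T' (+1 fires, +5 burnt)
Step 5: cell (3,5)='T' (+1 fires, +1 burnt)
Step 6: cell (3,5)='F' (+1 fires, +1 burnt)
  -> target ignites at step 6
Step 7: cell (3,5)='.' (+1 fires, +1 burnt)
Step 8: cell (3,5)='.' (+0 fires, +1 burnt)
  fire out at step 8

6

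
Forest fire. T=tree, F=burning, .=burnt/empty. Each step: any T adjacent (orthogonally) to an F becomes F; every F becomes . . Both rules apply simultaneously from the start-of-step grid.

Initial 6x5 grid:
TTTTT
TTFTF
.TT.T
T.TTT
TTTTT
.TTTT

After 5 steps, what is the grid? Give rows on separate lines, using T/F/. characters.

Step 1: 6 trees catch fire, 2 burn out
  TTFTF
  TF.F.
  .TF.F
  T.TTT
  TTTTT
  .TTTT
Step 2: 6 trees catch fire, 6 burn out
  TF.F.
  F....
  .F...
  T.FTF
  TTTTT
  .TTTT
Step 3: 4 trees catch fire, 6 burn out
  F....
  .....
  .....
  T..F.
  TTFTF
  .TTTT
Step 4: 4 trees catch fire, 4 burn out
  .....
  .....
  .....
  T....
  TF.F.
  .TFTF
Step 5: 3 trees catch fire, 4 burn out
  .....
  .....
  .....
  T....
  F....
  .F.F.

.....
.....
.....
T....
F....
.F.F.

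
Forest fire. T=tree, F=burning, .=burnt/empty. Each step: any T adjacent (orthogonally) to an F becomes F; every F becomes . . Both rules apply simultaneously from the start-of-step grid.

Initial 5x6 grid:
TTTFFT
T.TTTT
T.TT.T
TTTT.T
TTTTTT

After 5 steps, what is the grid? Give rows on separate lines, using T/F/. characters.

Step 1: 4 trees catch fire, 2 burn out
  TTF..F
  T.TFFT
  T.TT.T
  TTTT.T
  TTTTTT
Step 2: 4 trees catch fire, 4 burn out
  TF....
  T.F..F
  T.TF.T
  TTTT.T
  TTTTTT
Step 3: 4 trees catch fire, 4 burn out
  F.....
  T.....
  T.F..F
  TTTF.T
  TTTTTT
Step 4: 4 trees catch fire, 4 burn out
  ......
  F.....
  T.....
  TTF..F
  TTTFTT
Step 5: 5 trees catch fire, 4 burn out
  ......
  ......
  F.....
  TF....
  TTF.FF

......
......
F.....
TF....
TTF.FF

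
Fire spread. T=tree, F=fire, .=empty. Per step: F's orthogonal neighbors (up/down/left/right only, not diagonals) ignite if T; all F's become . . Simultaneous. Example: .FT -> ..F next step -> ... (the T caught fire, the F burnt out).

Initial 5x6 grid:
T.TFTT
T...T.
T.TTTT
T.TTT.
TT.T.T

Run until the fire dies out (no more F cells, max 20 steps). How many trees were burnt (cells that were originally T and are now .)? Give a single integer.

Step 1: +2 fires, +1 burnt (F count now 2)
Step 2: +2 fires, +2 burnt (F count now 2)
Step 3: +1 fires, +2 burnt (F count now 1)
Step 4: +3 fires, +1 burnt (F count now 3)
Step 5: +2 fires, +3 burnt (F count now 2)
Step 6: +2 fires, +2 burnt (F count now 2)
Step 7: +0 fires, +2 burnt (F count now 0)
Fire out after step 7
Initially T: 19, now '.': 23
Total burnt (originally-T cells now '.'): 12

Answer: 12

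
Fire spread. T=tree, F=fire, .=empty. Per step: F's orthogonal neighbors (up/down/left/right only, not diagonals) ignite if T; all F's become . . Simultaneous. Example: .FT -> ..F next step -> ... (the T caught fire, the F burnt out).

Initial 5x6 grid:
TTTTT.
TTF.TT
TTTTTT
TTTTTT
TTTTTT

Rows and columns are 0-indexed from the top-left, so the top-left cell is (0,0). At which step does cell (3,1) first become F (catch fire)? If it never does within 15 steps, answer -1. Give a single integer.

Step 1: cell (3,1)='T' (+3 fires, +1 burnt)
Step 2: cell (3,1)='T' (+6 fires, +3 burnt)
Step 3: cell (3,1)='F' (+7 fires, +6 burnt)
  -> target ignites at step 3
Step 4: cell (3,1)='.' (+6 fires, +7 burnt)
Step 5: cell (3,1)='.' (+4 fires, +6 burnt)
Step 6: cell (3,1)='.' (+1 fires, +4 burnt)
Step 7: cell (3,1)='.' (+0 fires, +1 burnt)
  fire out at step 7

3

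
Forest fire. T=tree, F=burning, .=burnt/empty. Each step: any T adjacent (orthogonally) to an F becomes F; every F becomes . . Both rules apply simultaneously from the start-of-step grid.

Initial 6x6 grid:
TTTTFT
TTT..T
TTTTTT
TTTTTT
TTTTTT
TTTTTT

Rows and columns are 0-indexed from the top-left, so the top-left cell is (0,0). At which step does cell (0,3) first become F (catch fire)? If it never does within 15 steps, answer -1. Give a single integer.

Step 1: cell (0,3)='F' (+2 fires, +1 burnt)
  -> target ignites at step 1
Step 2: cell (0,3)='.' (+2 fires, +2 burnt)
Step 3: cell (0,3)='.' (+3 fires, +2 burnt)
Step 4: cell (0,3)='.' (+5 fires, +3 burnt)
Step 5: cell (0,3)='.' (+6 fires, +5 burnt)
Step 6: cell (0,3)='.' (+6 fires, +6 burnt)
Step 7: cell (0,3)='.' (+5 fires, +6 burnt)
Step 8: cell (0,3)='.' (+3 fires, +5 burnt)
Step 9: cell (0,3)='.' (+1 fires, +3 burnt)
Step 10: cell (0,3)='.' (+0 fires, +1 burnt)
  fire out at step 10

1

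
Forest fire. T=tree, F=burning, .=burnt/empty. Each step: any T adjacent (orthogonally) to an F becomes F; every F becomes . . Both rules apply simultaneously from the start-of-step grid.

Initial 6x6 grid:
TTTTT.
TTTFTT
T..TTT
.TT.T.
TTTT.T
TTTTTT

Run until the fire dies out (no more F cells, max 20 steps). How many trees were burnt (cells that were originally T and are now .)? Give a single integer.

Step 1: +4 fires, +1 burnt (F count now 4)
Step 2: +5 fires, +4 burnt (F count now 5)
Step 3: +4 fires, +5 burnt (F count now 4)
Step 4: +2 fires, +4 burnt (F count now 2)
Step 5: +0 fires, +2 burnt (F count now 0)
Fire out after step 5
Initially T: 28, now '.': 23
Total burnt (originally-T cells now '.'): 15

Answer: 15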